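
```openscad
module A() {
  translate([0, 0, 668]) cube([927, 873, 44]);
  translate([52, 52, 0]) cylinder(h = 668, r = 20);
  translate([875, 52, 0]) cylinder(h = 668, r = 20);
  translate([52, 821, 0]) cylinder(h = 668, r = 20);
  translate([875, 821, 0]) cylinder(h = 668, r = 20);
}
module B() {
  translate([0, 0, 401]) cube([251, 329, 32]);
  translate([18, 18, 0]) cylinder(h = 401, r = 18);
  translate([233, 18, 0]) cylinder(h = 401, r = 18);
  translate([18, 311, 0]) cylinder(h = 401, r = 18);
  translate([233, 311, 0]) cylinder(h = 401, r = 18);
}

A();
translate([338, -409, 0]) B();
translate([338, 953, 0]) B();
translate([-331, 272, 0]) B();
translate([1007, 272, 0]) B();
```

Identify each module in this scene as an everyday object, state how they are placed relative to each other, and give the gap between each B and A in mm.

A is a table. B is a stool. Four stools sit around the table at the −y, +y, −x, +x sides. The gap between each stool and the table is 80 mm.

Each stool's nearest face is 80 mm from the table's bounding box.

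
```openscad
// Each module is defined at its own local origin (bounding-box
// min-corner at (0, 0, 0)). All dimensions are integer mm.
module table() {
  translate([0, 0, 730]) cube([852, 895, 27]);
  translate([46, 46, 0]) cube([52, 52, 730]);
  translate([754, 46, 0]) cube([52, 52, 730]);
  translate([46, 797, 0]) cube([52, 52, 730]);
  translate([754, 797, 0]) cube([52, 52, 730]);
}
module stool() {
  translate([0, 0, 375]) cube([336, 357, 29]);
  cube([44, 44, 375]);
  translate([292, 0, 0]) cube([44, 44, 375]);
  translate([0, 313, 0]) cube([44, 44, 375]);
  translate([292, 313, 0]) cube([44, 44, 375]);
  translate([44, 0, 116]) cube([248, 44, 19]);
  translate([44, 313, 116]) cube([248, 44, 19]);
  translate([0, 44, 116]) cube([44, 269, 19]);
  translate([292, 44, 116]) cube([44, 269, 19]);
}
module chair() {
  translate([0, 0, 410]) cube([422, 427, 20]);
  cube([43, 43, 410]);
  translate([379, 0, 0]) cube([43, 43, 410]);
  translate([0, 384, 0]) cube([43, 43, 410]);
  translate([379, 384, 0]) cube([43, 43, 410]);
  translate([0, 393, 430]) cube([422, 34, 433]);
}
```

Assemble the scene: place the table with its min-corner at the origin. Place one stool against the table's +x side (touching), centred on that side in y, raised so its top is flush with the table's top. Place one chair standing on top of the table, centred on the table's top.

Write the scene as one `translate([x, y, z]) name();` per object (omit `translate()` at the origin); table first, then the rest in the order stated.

table();
translate([852, 269, 353]) stool();
translate([215, 234, 757]) chair();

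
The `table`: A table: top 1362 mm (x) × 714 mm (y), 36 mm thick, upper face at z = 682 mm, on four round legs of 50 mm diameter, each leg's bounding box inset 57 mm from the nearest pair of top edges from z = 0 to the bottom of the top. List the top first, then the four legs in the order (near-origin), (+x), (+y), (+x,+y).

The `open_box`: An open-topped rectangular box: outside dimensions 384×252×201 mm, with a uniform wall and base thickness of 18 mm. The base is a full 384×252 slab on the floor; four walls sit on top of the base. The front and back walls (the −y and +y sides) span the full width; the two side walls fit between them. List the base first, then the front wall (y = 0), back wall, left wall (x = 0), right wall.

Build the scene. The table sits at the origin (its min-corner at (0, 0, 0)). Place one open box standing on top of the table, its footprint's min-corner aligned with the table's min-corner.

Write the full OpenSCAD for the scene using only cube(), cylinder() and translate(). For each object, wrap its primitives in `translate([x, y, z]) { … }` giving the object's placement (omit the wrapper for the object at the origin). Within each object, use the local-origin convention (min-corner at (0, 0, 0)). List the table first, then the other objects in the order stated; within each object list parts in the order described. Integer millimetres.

translate([0, 0, 646]) cube([1362, 714, 36]);
translate([82, 82, 0]) cylinder(h = 646, r = 25);
translate([1280, 82, 0]) cylinder(h = 646, r = 25);
translate([82, 632, 0]) cylinder(h = 646, r = 25);
translate([1280, 632, 0]) cylinder(h = 646, r = 25);
translate([0, 0, 682]) {
  cube([384, 252, 18]);
  translate([0, 0, 18]) cube([384, 18, 183]);
  translate([0, 234, 18]) cube([384, 18, 183]);
  translate([0, 18, 18]) cube([18, 216, 183]);
  translate([366, 18, 18]) cube([18, 216, 183]);
}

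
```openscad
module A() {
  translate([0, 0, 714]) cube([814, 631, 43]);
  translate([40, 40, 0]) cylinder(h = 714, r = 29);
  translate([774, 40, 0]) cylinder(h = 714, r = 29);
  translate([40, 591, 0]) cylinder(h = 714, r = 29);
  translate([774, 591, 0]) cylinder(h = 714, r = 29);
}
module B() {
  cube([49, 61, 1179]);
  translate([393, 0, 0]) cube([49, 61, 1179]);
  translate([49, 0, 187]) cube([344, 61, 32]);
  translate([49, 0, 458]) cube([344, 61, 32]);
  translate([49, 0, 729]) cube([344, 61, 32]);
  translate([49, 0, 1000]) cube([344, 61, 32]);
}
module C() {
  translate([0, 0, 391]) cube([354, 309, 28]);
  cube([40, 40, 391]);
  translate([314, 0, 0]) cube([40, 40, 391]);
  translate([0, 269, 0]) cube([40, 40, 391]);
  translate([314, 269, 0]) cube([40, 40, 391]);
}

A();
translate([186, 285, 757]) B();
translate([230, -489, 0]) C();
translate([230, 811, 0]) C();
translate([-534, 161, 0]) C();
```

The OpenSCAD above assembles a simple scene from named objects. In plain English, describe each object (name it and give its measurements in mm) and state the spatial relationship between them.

A is a rectangular dining table. The top is 814×631×43 mm with its upper surface at z = 757 mm. It stands on four round legs of 58 mm diameter, each leg's bounding box inset 11 mm from the nearest pair of top edges, running from the floor to the underside of the top.

B is a wooden ladder with two side rails of 49×61 mm section and 1179 mm height, set 442 mm apart overall. Between them run 4 rectangular rungs (61 mm deep, 32 mm thick), front faces flush with the rails' −y face. The bottom of the first rung is 187 mm above the floor and each subsequent rung is 271 mm higher than the one below.

C is a four-legged stool. The seat is 354×309 mm, 28 mm thick, top at z = 419 mm. It stands on four square legs, each 40×40 mm in cross-section, from z = 0 to the seat underside, each flush with a corner of the seat.

The ladder is on top of the table, centred. Three stools sit around the table at the −y, +y, −x sides.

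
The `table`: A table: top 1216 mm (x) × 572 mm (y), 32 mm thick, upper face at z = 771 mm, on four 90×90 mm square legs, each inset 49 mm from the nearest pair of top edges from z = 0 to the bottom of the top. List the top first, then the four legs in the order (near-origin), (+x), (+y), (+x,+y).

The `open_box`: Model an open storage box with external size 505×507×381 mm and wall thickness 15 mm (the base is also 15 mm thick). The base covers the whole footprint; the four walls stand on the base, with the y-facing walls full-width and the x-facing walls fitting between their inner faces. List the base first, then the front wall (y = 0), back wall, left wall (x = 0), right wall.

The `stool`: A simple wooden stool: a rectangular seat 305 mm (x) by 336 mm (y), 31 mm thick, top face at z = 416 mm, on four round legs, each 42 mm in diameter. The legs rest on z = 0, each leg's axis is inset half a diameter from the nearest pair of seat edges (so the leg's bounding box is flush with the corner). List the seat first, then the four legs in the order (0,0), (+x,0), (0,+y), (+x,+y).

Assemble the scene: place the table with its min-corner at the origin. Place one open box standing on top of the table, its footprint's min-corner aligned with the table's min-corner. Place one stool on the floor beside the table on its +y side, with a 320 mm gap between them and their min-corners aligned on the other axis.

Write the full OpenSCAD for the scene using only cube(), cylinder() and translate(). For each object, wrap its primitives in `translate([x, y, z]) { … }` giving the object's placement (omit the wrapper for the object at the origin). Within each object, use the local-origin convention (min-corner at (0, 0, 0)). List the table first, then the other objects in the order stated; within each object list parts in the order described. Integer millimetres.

translate([0, 0, 739]) cube([1216, 572, 32]);
translate([49, 49, 0]) cube([90, 90, 739]);
translate([1077, 49, 0]) cube([90, 90, 739]);
translate([49, 433, 0]) cube([90, 90, 739]);
translate([1077, 433, 0]) cube([90, 90, 739]);
translate([0, 0, 771]) {
  cube([505, 507, 15]);
  translate([0, 0, 15]) cube([505, 15, 366]);
  translate([0, 492, 15]) cube([505, 15, 366]);
  translate([0, 15, 15]) cube([15, 477, 366]);
  translate([490, 15, 15]) cube([15, 477, 366]);
}
translate([0, 892, 0]) {
  translate([0, 0, 385]) cube([305, 336, 31]);
  translate([21, 21, 0]) cylinder(h = 385, r = 21);
  translate([284, 21, 0]) cylinder(h = 385, r = 21);
  translate([21, 315, 0]) cylinder(h = 385, r = 21);
  translate([284, 315, 0]) cylinder(h = 385, r = 21);
}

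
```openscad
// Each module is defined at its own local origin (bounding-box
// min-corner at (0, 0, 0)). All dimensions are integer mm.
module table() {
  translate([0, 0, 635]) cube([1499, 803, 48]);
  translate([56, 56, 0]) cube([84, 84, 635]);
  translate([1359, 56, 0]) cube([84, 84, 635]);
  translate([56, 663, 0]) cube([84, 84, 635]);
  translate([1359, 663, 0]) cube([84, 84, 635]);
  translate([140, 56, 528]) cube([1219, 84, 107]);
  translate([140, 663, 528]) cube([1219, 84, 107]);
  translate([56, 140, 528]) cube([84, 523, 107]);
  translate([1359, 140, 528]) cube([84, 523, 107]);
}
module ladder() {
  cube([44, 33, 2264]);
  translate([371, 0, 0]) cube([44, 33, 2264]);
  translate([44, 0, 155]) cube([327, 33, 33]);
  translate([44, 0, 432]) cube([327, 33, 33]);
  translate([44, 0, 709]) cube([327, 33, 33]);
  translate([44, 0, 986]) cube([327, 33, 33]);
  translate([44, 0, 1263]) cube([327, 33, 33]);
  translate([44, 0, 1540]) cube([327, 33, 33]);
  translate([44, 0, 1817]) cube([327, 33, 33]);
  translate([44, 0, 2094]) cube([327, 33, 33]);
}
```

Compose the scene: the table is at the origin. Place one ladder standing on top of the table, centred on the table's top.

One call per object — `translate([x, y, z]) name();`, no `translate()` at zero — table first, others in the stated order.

table();
translate([542, 385, 683]) ladder();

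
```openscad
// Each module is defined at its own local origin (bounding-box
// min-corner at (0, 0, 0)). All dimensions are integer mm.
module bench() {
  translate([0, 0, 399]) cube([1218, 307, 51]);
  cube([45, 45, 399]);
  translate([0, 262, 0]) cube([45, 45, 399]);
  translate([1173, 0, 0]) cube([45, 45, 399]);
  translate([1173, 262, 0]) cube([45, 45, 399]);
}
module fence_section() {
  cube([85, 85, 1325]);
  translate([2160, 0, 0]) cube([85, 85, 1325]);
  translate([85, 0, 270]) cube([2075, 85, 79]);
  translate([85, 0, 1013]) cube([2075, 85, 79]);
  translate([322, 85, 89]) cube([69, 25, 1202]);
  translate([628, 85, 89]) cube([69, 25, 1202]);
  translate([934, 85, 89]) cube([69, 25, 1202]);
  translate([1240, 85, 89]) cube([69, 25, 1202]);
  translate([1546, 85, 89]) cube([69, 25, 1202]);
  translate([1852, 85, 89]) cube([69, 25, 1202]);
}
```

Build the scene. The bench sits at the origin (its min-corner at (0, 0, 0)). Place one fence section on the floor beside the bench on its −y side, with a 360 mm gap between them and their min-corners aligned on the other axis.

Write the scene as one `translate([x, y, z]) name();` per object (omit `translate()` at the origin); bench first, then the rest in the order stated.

bench();
translate([0, -470, 0]) fence_section();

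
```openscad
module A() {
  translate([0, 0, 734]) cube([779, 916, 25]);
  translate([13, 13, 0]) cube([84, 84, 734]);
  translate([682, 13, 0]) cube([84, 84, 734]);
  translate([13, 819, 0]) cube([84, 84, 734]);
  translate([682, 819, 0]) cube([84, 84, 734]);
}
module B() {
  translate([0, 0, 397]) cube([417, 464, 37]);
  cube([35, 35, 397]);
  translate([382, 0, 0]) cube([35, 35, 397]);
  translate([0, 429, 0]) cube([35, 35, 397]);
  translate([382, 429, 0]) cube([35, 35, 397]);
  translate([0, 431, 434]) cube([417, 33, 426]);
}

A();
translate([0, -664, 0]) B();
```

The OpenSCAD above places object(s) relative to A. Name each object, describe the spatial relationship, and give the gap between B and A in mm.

A is a table. B is a chair. The chair is on the floor beside the table on its −y side. The gap between the chair and the table is 200 mm.

The chair's nearest face is 200 mm from the table's −y face.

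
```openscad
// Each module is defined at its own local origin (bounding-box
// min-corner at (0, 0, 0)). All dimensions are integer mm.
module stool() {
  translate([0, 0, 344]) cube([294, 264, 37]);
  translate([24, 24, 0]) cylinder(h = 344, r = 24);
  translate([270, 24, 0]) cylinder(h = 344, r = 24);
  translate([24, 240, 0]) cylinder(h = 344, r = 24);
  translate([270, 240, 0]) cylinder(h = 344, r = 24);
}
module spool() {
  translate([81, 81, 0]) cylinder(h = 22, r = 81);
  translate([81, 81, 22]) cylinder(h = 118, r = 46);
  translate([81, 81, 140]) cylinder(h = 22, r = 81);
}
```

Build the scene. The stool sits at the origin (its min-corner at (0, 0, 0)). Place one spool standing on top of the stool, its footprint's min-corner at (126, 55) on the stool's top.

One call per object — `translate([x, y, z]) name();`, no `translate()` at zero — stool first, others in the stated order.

stool();
translate([126, 55, 381]) spool();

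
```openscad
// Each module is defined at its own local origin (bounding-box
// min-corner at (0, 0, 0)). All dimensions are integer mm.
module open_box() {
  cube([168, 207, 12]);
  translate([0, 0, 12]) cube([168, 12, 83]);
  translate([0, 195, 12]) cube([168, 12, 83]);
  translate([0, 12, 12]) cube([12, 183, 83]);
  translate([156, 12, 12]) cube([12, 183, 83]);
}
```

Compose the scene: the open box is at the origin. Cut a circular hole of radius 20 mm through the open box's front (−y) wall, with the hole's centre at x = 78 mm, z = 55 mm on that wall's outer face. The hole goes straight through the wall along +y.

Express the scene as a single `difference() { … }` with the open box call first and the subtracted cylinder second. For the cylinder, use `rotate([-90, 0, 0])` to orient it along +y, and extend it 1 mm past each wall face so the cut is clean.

difference() {
  open_box();
  translate([78, -1, 55]) rotate([-90, 0, 0]) cylinder(h = 14, r = 20);
}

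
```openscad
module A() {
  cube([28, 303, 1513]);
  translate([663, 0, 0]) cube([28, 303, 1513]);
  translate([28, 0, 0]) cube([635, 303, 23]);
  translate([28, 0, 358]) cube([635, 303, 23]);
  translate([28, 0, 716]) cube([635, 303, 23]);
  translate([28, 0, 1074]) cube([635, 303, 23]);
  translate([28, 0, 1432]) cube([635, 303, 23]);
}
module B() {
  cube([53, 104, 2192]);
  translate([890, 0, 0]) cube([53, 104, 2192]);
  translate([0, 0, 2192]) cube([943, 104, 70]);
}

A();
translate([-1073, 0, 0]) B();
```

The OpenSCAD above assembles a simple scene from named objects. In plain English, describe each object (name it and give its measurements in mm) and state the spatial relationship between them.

A is an open bookshelf. Two side panels, each 28 mm thick, 303 mm deep and 1513 mm tall, stand 691 mm apart (outside-to-outside). Between them sit 5 shelves, each 23 mm thick and 303 mm deep, spanning the full gap between the sides. The bottom shelf rests on the floor (its underside at z = 0) and the clear gap between one shelf's top and the next shelf's underside is 335 mm.

B is a rectangular door frame: two vertical jambs of 53×104 mm section, 2192 mm tall, with a clear opening 837 mm wide between their inner faces. A header 70 mm tall and 104 mm deep lies on top of the jambs and spans the full outside width.

The door frame is on the floor beside the bookshelf on its −x side.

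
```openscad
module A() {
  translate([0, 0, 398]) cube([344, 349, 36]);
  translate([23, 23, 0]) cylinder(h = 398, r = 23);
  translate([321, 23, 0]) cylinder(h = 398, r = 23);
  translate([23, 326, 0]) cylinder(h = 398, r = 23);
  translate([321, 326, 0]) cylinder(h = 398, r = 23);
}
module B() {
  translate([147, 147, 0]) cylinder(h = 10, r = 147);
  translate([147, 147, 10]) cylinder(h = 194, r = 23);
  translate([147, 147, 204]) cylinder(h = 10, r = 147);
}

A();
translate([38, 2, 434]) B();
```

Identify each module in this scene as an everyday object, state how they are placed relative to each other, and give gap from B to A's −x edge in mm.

The spool's min-x is at 38; the stool's min-x is 0; gap = 38 mm.

A is a stool. B is a spool. The spool is on top of the stool. The gap from the spool to the stool's −x edge is 38 mm.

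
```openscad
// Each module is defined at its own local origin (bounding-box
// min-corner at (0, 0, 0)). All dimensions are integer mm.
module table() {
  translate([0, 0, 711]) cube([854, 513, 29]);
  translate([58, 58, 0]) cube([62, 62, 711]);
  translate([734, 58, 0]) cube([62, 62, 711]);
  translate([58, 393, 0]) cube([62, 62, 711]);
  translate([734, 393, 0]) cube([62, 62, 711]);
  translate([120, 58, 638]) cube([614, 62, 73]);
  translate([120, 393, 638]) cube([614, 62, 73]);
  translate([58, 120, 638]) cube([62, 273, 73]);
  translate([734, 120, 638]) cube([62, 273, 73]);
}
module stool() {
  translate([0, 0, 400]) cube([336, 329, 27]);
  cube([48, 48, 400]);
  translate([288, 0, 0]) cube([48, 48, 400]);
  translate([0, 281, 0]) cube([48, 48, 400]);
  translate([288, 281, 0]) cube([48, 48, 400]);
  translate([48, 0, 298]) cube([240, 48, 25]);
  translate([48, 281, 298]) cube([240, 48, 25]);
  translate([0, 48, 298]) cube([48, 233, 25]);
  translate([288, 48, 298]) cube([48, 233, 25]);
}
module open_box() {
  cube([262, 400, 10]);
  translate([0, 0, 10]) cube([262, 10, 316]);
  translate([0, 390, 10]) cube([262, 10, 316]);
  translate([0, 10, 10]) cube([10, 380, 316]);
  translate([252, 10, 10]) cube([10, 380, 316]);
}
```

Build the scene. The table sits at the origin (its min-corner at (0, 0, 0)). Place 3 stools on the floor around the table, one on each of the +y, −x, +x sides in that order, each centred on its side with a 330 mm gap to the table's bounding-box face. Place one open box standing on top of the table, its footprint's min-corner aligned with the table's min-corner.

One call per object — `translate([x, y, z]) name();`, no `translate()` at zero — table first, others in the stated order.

table();
translate([259, 843, 0]) stool();
translate([-666, 92, 0]) stool();
translate([1184, 92, 0]) stool();
translate([0, 0, 740]) open_box();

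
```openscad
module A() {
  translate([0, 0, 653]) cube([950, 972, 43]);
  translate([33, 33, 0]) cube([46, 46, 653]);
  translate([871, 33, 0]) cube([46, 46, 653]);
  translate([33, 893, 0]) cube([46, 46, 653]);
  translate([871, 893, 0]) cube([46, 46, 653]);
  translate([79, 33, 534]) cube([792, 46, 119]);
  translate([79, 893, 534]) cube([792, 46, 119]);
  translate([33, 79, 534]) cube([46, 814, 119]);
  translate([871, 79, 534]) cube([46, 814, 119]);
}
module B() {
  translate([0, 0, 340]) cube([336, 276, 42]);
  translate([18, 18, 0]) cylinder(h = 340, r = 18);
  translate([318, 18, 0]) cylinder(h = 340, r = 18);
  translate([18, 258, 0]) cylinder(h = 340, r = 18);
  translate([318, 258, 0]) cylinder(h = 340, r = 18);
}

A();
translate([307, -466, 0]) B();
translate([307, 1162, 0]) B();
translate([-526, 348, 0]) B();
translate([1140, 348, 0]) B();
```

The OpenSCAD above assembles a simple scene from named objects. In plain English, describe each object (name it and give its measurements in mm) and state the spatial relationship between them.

A is a table: top 950 mm (x) × 972 mm (y), 43 mm thick, upper face at z = 696 mm, on four 46×46 mm square legs, each inset 33 mm from the nearest pair of top edges, running from z = 0 to the bottom of the top. Four apron rails, 46 mm thick and 119 mm tall, run between adjacent legs with their top edges flush with the underside of the top and their outer faces flush with the legs' outer faces.

B is a four-legged stool. The seat is 336×276 mm, 42 mm thick, top at z = 382 mm. It stands on four round legs, each 36 mm in diameter, from z = 0 to the seat underside, each leg's axis is inset half a diameter from the nearest pair of seat edges (so the leg's bounding box is flush with the corner).

Four stools sit around the table at the −y, +y, −x, +x sides.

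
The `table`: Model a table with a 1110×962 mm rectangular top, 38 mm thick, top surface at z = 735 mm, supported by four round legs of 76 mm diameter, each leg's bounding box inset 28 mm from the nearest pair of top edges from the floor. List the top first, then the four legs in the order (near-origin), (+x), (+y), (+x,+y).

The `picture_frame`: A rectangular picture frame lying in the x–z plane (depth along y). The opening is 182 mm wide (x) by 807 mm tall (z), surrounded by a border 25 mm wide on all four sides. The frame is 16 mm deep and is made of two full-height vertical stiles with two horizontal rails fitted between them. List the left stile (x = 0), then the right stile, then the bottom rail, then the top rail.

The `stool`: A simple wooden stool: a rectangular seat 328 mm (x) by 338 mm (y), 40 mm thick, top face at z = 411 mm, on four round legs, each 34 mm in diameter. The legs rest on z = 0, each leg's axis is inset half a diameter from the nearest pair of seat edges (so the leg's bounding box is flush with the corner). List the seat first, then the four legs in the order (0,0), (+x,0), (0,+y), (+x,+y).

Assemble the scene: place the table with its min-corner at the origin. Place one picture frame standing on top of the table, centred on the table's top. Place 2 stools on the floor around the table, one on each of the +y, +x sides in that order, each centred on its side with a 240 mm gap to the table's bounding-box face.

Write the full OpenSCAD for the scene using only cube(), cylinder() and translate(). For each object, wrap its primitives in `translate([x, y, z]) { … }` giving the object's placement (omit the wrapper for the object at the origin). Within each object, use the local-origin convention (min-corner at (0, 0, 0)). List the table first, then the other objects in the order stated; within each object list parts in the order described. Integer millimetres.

translate([0, 0, 697]) cube([1110, 962, 38]);
translate([66, 66, 0]) cylinder(h = 697, r = 38);
translate([1044, 66, 0]) cylinder(h = 697, r = 38);
translate([66, 896, 0]) cylinder(h = 697, r = 38);
translate([1044, 896, 0]) cylinder(h = 697, r = 38);
translate([439, 473, 735]) {
  cube([25, 16, 857]);
  translate([207, 0, 0]) cube([25, 16, 857]);
  translate([25, 0, 0]) cube([182, 16, 25]);
  translate([25, 0, 832]) cube([182, 16, 25]);
}
translate([391, 1202, 0]) {
  translate([0, 0, 371]) cube([328, 338, 40]);
  translate([17, 17, 0]) cylinder(h = 371, r = 17);
  translate([311, 17, 0]) cylinder(h = 371, r = 17);
  translate([17, 321, 0]) cylinder(h = 371, r = 17);
  translate([311, 321, 0]) cylinder(h = 371, r = 17);
}
translate([1350, 312, 0]) {
  translate([0, 0, 371]) cube([328, 338, 40]);
  translate([17, 17, 0]) cylinder(h = 371, r = 17);
  translate([311, 17, 0]) cylinder(h = 371, r = 17);
  translate([17, 321, 0]) cylinder(h = 371, r = 17);
  translate([311, 321, 0]) cylinder(h = 371, r = 17);
}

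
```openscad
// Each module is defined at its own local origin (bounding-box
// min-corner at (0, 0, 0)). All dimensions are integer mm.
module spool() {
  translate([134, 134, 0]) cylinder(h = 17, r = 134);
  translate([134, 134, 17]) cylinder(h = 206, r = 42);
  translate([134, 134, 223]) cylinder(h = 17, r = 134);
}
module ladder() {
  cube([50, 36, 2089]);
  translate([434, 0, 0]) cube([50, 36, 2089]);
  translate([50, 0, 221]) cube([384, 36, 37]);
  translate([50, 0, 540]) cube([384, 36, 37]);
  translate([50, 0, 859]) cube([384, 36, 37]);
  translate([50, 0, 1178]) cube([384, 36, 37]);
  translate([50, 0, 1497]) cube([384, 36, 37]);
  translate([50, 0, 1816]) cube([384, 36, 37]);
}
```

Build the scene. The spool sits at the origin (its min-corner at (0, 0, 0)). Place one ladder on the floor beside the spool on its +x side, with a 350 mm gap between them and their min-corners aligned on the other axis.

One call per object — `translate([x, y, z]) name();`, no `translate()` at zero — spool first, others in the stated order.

spool();
translate([618, 0, 0]) ladder();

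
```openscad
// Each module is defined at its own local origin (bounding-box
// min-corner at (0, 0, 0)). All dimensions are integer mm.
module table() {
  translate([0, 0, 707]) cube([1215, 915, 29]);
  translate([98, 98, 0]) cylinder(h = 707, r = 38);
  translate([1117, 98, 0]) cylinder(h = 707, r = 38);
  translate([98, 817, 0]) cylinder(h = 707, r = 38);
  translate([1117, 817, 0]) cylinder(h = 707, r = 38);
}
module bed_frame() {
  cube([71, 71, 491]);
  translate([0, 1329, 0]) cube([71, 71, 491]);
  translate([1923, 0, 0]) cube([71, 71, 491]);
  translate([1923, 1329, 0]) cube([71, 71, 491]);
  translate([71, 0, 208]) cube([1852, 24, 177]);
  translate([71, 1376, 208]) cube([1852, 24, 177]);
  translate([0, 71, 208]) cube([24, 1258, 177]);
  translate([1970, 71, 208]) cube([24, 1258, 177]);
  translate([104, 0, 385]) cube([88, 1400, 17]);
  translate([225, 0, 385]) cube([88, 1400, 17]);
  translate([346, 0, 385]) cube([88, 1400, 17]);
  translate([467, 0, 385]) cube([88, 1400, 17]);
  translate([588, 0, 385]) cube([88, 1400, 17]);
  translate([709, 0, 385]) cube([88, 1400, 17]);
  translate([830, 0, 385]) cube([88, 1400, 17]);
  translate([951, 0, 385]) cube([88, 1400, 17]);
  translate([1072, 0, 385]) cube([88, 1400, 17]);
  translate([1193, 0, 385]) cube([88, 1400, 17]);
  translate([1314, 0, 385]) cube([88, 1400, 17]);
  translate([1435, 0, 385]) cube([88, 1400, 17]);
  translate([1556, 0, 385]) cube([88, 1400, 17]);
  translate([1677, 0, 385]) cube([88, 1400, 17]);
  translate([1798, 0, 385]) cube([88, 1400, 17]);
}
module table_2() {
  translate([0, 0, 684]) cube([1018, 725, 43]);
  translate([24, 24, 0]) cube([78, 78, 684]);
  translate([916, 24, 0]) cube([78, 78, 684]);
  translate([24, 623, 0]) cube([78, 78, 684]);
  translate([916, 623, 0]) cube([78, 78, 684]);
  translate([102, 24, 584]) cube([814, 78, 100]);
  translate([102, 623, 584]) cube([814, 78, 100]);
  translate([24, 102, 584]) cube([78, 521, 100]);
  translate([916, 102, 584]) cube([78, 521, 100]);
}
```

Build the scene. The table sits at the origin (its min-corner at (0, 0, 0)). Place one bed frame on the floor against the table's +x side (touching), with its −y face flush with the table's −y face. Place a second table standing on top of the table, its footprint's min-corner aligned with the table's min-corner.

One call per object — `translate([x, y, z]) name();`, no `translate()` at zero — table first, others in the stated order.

table();
translate([1215, 0, 0]) bed_frame();
translate([0, 0, 736]) table_2();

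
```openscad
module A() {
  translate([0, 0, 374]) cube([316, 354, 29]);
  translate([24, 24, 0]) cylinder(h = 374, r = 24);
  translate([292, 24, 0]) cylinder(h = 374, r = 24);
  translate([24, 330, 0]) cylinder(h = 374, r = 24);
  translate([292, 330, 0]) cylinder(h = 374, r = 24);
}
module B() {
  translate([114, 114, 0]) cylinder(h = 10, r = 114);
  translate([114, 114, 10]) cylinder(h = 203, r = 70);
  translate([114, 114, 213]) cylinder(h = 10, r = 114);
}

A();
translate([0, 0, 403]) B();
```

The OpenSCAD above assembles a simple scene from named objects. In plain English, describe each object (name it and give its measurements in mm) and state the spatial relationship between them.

A is a four-legged stool. The seat is a 316×354×29 mm slab whose top surface is at z = 403 mm; four round legs, each 48 mm in diameter, run from the floor (z = 0) to the underside of the seat, each leg's axis is inset half a diameter from the nearest pair of seat edges (so the leg's bounding box is flush with the corner).

B is a spool: two coaxial disc flanges of radius 114 mm and thickness 10 mm, joined by a core cylinder of radius 70 mm and height 203 mm. The lower flange rests on z = 0 and the three cylinders share a vertical axis.

The spool is on top of the stool.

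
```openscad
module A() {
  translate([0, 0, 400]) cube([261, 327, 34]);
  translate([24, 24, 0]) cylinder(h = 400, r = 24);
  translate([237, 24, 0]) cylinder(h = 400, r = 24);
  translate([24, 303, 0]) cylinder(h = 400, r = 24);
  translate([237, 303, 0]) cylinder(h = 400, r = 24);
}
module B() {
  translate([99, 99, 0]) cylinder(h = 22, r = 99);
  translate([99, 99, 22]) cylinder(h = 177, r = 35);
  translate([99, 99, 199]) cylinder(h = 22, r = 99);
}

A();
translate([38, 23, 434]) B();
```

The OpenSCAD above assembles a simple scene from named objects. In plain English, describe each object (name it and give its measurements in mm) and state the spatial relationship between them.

A is a simple wooden stool: a rectangular seat 261 mm (x) by 327 mm (y), 34 mm thick, top face at z = 434 mm, on four round legs, each 48 mm in diameter. The legs rest on z = 0, each leg's axis is inset half a diameter from the nearest pair of seat edges (so the leg's bounding box is flush with the corner).

B is a spool: two coaxial disc flanges of radius 99 mm and thickness 22 mm, joined by a core cylinder of radius 35 mm and height 177 mm. The lower flange rests on z = 0 and the three cylinders share a vertical axis.

The spool is on top of the stool.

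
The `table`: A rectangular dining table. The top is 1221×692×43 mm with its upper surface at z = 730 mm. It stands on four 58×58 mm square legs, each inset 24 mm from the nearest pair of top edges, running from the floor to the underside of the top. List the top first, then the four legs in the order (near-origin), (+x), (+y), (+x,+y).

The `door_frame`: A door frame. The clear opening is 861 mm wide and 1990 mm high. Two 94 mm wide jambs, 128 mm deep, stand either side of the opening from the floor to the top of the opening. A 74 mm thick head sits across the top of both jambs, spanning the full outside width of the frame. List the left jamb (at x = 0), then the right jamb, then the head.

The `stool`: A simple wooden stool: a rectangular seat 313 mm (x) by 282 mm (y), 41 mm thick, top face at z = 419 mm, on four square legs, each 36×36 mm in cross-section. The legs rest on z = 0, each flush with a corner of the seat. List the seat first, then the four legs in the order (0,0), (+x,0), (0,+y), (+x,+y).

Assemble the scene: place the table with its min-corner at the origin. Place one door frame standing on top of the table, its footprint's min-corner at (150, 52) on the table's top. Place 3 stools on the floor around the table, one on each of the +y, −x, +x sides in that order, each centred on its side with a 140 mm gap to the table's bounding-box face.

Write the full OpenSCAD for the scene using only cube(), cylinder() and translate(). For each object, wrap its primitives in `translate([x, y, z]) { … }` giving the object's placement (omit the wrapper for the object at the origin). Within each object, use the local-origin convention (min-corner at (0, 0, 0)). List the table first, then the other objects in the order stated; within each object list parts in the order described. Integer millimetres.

translate([0, 0, 687]) cube([1221, 692, 43]);
translate([24, 24, 0]) cube([58, 58, 687]);
translate([1139, 24, 0]) cube([58, 58, 687]);
translate([24, 610, 0]) cube([58, 58, 687]);
translate([1139, 610, 0]) cube([58, 58, 687]);
translate([150, 52, 730]) {
  cube([94, 128, 1990]);
  translate([955, 0, 0]) cube([94, 128, 1990]);
  translate([0, 0, 1990]) cube([1049, 128, 74]);
}
translate([454, 832, 0]) {
  translate([0, 0, 378]) cube([313, 282, 41]);
  cube([36, 36, 378]);
  translate([277, 0, 0]) cube([36, 36, 378]);
  translate([0, 246, 0]) cube([36, 36, 378]);
  translate([277, 246, 0]) cube([36, 36, 378]);
}
translate([-453, 205, 0]) {
  translate([0, 0, 378]) cube([313, 282, 41]);
  cube([36, 36, 378]);
  translate([277, 0, 0]) cube([36, 36, 378]);
  translate([0, 246, 0]) cube([36, 36, 378]);
  translate([277, 246, 0]) cube([36, 36, 378]);
}
translate([1361, 205, 0]) {
  translate([0, 0, 378]) cube([313, 282, 41]);
  cube([36, 36, 378]);
  translate([277, 0, 0]) cube([36, 36, 378]);
  translate([0, 246, 0]) cube([36, 36, 378]);
  translate([277, 246, 0]) cube([36, 36, 378]);
}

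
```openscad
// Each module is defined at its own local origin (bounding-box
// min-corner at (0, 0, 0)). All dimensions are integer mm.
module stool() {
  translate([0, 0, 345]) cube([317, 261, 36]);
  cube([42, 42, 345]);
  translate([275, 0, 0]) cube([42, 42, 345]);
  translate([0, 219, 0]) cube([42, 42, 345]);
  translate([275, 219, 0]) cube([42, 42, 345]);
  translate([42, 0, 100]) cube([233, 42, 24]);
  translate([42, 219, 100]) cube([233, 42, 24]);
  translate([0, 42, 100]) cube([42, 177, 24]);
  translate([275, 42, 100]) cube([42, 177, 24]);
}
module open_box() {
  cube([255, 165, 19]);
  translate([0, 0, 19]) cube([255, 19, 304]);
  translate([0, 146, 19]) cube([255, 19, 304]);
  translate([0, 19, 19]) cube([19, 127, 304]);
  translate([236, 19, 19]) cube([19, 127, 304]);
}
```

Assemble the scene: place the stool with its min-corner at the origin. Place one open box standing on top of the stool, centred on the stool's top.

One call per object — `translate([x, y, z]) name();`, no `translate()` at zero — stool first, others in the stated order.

stool();
translate([31, 48, 381]) open_box();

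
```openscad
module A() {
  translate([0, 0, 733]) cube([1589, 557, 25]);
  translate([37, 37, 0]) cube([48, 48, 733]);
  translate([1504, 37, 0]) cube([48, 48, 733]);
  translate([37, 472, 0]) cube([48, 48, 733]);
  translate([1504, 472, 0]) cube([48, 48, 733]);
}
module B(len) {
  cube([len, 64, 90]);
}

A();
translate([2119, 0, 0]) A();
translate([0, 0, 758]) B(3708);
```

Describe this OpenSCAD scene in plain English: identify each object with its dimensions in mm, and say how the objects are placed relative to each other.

A is a rectangular dining table. The top is 1589×557×25 mm with its upper surface at z = 758 mm. It stands on four 48×48 mm square legs, each inset 37 mm from the nearest pair of top edges, running from the floor to the underside of the top.

B is a rectangular beam 3708 mm long (x), 64 mm deep (y), 90 mm thick (z).

The beam spans the tops of two tables placed 530 mm apart, resting at z = 758 mm.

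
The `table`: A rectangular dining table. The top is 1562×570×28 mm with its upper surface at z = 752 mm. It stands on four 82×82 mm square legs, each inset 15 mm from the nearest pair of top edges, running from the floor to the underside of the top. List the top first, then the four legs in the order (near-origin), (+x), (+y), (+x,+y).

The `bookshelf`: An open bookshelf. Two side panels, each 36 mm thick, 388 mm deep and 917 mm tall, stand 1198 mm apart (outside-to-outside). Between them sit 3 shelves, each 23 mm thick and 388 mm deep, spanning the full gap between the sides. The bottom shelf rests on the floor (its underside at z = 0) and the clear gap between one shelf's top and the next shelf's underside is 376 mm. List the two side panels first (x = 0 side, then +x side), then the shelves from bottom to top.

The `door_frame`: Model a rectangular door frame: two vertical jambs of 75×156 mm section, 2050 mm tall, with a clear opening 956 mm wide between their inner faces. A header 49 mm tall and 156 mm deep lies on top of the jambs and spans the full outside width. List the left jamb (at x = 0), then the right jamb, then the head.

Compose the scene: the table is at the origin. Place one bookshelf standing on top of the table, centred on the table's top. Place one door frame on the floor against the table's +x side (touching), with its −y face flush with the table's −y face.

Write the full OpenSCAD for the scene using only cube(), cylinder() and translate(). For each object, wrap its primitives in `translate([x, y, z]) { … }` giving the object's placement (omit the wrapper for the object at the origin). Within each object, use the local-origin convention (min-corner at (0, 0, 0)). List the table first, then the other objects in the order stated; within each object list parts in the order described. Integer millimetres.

translate([0, 0, 724]) cube([1562, 570, 28]);
translate([15, 15, 0]) cube([82, 82, 724]);
translate([1465, 15, 0]) cube([82, 82, 724]);
translate([15, 473, 0]) cube([82, 82, 724]);
translate([1465, 473, 0]) cube([82, 82, 724]);
translate([182, 91, 752]) {
  cube([36, 388, 917]);
  translate([1162, 0, 0]) cube([36, 388, 917]);
  translate([36, 0, 0]) cube([1126, 388, 23]);
  translate([36, 0, 399]) cube([1126, 388, 23]);
  translate([36, 0, 798]) cube([1126, 388, 23]);
}
translate([1562, 0, 0]) {
  cube([75, 156, 2050]);
  translate([1031, 0, 0]) cube([75, 156, 2050]);
  translate([0, 0, 2050]) cube([1106, 156, 49]);
}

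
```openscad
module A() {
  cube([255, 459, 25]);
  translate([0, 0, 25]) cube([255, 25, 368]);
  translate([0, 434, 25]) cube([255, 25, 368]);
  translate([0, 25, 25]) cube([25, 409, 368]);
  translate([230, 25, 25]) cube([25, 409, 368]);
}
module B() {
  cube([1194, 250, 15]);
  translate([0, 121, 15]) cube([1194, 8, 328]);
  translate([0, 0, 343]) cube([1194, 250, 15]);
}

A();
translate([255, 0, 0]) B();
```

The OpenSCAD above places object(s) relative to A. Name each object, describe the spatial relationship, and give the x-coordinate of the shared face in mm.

A is an open box. B is an I-beam. The I-beam is against the open box's +x side, with their −y faces flush. The x-coordinate of the shared face is 255 mm.

The open box's +x face and the I-beam's −x face are both at x = 255 mm.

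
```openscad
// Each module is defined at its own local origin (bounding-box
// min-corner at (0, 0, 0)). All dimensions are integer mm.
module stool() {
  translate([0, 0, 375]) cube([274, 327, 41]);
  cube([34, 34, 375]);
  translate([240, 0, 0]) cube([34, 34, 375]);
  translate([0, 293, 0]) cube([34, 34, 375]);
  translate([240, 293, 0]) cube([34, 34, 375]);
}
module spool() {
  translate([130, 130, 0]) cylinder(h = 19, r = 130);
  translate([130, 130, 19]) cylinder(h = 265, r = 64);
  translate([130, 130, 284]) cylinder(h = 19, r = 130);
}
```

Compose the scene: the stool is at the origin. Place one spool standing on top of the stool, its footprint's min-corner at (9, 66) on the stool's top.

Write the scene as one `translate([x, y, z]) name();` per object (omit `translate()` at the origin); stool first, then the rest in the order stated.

stool();
translate([9, 66, 416]) spool();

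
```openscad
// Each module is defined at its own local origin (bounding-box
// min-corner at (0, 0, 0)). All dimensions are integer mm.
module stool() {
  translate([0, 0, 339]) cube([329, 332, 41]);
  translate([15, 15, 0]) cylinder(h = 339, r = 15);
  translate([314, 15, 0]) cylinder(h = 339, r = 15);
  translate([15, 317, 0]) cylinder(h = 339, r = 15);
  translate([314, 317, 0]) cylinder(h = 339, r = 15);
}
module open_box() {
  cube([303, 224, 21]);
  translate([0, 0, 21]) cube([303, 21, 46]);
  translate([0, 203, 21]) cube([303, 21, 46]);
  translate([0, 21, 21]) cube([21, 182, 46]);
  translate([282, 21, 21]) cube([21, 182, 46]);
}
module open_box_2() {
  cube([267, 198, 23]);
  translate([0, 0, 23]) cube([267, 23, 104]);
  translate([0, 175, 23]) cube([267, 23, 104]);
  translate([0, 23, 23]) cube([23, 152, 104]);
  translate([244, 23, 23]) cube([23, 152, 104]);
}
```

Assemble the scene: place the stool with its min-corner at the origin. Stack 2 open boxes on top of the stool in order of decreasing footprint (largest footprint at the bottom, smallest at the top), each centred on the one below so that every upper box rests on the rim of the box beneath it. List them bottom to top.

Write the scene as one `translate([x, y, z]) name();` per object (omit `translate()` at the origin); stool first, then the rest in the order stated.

stool();
translate([13, 54, 380]) open_box();
translate([31, 67, 447]) open_box_2();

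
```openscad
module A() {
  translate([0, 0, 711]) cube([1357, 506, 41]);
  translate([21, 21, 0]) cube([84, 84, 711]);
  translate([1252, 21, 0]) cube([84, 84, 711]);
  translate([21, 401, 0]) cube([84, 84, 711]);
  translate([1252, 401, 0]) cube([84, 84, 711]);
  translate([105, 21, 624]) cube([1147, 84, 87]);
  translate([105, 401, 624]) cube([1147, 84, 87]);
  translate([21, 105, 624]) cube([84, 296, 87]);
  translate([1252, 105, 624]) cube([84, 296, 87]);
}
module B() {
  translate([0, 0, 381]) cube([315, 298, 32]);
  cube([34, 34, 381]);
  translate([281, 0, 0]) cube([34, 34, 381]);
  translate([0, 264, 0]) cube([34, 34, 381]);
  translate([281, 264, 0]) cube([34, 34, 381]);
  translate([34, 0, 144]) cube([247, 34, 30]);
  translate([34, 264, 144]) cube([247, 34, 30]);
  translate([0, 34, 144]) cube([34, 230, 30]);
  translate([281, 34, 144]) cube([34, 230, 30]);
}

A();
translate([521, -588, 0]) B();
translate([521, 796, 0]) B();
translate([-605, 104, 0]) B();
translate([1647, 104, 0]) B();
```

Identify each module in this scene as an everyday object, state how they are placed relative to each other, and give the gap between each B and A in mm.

Each stool's nearest face is 290 mm from the table's bounding box.

A is a table. B is a stool. Four stools sit around the table at the −y, +y, −x, +x sides. The gap between each stool and the table is 290 mm.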